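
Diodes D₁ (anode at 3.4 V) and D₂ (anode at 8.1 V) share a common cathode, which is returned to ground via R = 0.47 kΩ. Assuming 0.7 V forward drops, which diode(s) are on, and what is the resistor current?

Assume both conduct. Then node N would need to be at both 3.4−0.7 = 2.7 V and 8.1−0.7 = 7.4 V, which is impossible.
Assume only D₂ conducts: V_N = 8.1 − 0.7 = 7.4 V, so I_R = 7.4/0.47 = 15.7 mA.
Check D₁: its anode-to-cathode voltage is 3.4 − 7.4 = -4 V < 0.7 V, so it is off. The assumption is consistent.

Only D₂ conducts; I_R ≈ 16 mA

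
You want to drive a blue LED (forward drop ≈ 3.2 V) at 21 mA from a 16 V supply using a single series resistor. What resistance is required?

The resistor drops V_S − V_D = 16 − 3.2 = 12.8 V at 21 mA.
R = 12.8 V / 21 mA = 0.61 kΩ.

R ≈ 0.61 kΩ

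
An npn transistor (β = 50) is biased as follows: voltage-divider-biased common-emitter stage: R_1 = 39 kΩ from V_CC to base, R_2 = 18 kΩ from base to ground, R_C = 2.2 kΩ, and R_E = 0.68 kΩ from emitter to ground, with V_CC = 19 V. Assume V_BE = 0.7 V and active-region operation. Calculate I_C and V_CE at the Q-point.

Thevenize the base divider: V_Th = V_CC·R_2/(R_1+R_2) = 19×18/57 = 6 V, R_Th = R_1‖R_2 = 12.3 kΩ.
Base-emitter loop: V_Th = I_B·R_Th + V_BE + (β+1)I_B·R_E, so I_B = (6 − 0.7) / (12.3 + 51×0.68) = 0.113 mA.
I_C = β·I_B = 50×0.113 = 5.64 mA, and I_E = (β+1)I_B = 5.75 mA.
V_CE = V_CC − I_C·R_C − I_E·R_E = 19 − 5.64×2.2 − 5.75×0.68 = 2.68 V.
V_CE = 2.68 V > 0.2 V confirms active-region operation.

I_C ≈ 5.6 mA, V_CE ≈ 2.7 V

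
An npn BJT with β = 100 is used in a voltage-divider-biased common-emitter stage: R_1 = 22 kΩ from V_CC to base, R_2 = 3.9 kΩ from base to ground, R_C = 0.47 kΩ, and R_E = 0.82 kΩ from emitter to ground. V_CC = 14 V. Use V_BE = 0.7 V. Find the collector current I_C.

Thevenize the base divider: V_Th = V_CC·R_2/(R_1+R_2) = 14×3.9/25.9 = 2.11 V, R_Th = R_1‖R_2 = 3.31 kΩ.
Base-emitter loop: V_Th = I_B·R_Th + V_BE + (β+1)I_B·R_E, so I_B = (2.11 − 0.7) / (3.31 + 101×0.82) = 0.0163 mA.
I_C = β·I_B = 100×0.0163 = 1.63 mA, and I_E = (β+1)I_B = 1.65 mA.
V_CE = V_CC − I_C·R_C − I_E·R_E = 14 − 1.63×0.47 − 1.65×0.82 = 11.9 V.
V_CE = 11.9 V > 0.2 V confirms active-region operation.

I_C ≈ 1.6 mA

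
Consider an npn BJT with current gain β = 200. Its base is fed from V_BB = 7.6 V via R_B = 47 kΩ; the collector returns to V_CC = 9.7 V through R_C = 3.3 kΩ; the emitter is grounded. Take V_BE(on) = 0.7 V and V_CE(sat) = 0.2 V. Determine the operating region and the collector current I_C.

saturation; I_C ≈ 2.9 mA

Assume active: I_B = (7.6 − 0.7)/47 = 0.147 mA, giving I_C = β·I_B = 29.4 mA.
But then V_CE = 9.7 − 29.4×3.3 = -87.2 V < V_CE(sat) = 0.2 V — impossible in the active region.
So the transistor is saturated. With V_CE = 0.2 V, I_C = (V_CC − 0.2)/R_C = 9.5/3.3 = 2.88 mA.
Check: β·I_B = 29.4 mA > I_C = 2.88 mA, confirming saturation.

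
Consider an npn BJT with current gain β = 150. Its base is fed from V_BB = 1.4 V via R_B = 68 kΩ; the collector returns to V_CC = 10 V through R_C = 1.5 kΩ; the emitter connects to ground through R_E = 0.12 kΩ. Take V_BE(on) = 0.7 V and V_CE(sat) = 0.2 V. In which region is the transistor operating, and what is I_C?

active; I_C ≈ 1.2 mA

Assume active. Base-emitter loop: I_B = (V_BB − V_BE)/(R_B + (β+1)R_E) = (1.4 − 0.7)/(68 + 151×0.12) = 0.00813 mA.
I_C = β·I_B = 150×0.00813 = 1.22 mA.
V_CE = V_CC − I_C·R_C − I_E·R_E = 10 − 1.22×1.5 − 1.23×0.12 = 8.02 V > V_CE(sat), so the active-region assumption holds.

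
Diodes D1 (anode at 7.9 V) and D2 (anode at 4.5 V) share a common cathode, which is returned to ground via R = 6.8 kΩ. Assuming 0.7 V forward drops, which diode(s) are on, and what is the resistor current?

Assume both conduct. Then node N would need to be at both 7.9−0.7 = 7.2 V and 4.5−0.7 = 3.8 V, which is impossible.
Assume only D1 conducts: V_N = 7.9 − 0.7 = 7.2 V, so I_R = 7.2/6.8 = 1.06 mA.
Check D2: its anode-to-cathode voltage is 4.5 − 7.2 = -2.7 V < 0.7 V, so it is off. The assumption is consistent.

Only D1 conducts; I_R ≈ 1.1 mA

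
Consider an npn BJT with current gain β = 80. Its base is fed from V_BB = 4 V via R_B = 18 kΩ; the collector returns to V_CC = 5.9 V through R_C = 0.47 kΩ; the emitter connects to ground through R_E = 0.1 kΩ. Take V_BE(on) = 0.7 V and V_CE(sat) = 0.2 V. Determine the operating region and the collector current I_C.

saturation; I_C ≈ 10 mA

Assume active: I_B = (4 − 0.7)/(18 + 81×0.1) = 0.126 mA, I_C = β·I_B = 10.1 mA.
Then V_CE = 5.9 − 10.1×0.47 − 10.2×0.1 = 0.122 V < 0.2 V — the active assumption fails.
Re-solve with V_CE = 0.2 V. KCL at the emitter: V_E/R_E = (V_BB−0.7−V_E)/R_B + (V_CC−0.2−V_E)/R_C, giving V_E = 1.01 V.
I_C = (V_CC − 0.2 − V_E)/R_C = (5.7 − 1.01)/0.47 = 9.98 mA.
Check: I_B = (3.3 − 1.01)/18 = 0.127 mA, and β·I_B = 10.2 mA > I_C, confirming saturation.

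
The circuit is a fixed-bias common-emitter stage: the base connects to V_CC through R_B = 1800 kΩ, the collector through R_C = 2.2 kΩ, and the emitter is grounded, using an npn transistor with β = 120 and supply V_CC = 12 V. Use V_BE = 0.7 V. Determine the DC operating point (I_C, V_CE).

I_C ≈ 0.75 mA, V_CE ≈ 10 V

Base loop: V_CC = I_B·R_B + V_BE, so I_B = (12 − 0.7)/1800 kΩ = 0.00628 mA.
In the active region I_C = β·I_B = 120 × 0.00628 = 0.753 mA.
Collector loop: V_CE = V_CC − I_C·R_C = 12 − 0.753×2.2 = 10.3 V.
Since V_CE = 10.3 V > V_CE(sat) ≈ 0.2 V, the transistor is in the active region as assumed.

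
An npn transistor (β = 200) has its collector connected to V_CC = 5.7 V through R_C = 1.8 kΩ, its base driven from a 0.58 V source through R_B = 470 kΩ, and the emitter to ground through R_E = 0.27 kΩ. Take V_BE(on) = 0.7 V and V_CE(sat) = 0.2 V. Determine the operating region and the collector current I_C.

cutoff; I_C ≈ 0

V_BB = 0.58 V ≤ V_BE(on) = 0.7 V, so the base-emitter junction is not forward biased.
The transistor is in cutoff: I_B = I_C = 0.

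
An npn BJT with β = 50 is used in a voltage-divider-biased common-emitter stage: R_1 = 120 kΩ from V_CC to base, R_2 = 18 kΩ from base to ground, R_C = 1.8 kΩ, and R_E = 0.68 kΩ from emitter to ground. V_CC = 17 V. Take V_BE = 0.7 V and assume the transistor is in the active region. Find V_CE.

V_CE ≈ 13 V

Thevenize the base divider: V_Th = V_CC·R_2/(R_1+R_2) = 17×18/138 = 2.22 V, R_Th = R_1‖R_2 = 15.7 kΩ.
Base-emitter loop: V_Th = I_B·R_Th + V_BE + (β+1)I_B·R_E, so I_B = (2.22 − 0.7) / (15.7 + 51×0.68) = 0.0301 mA.
I_C = β·I_B = 50×0.0301 = 1.51 mA, and I_E = (β+1)I_B = 1.54 mA.
V_CE = V_CC − I_C·R_C − I_E·R_E = 17 − 1.51×1.8 − 1.54×0.68 = 13.2 V.
V_CE = 13.2 V > 0.2 V confirms active-region operation.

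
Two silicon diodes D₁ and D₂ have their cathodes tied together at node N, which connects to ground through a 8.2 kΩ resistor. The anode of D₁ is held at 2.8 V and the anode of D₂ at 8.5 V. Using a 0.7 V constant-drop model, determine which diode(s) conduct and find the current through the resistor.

Assume both conduct. Then node N would need to be at both 2.8−0.7 = 2.1 V and 8.5−0.7 = 7.8 V, which is impossible.
Assume only D₂ conducts: V_N = 8.5 − 0.7 = 7.8 V, so I_R = 7.8/8.2 = 0.951 mA.
Check D₁: its anode-to-cathode voltage is 2.8 − 7.8 = -5 V < 0.7 V, so it is off. The assumption is consistent.

Only D₂ conducts; I_R ≈ 0.95 mA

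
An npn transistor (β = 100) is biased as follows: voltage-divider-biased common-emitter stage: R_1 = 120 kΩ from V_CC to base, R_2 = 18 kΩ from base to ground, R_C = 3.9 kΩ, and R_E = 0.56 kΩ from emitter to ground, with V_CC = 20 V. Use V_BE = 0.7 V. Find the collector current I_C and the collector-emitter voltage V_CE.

Thevenize the base divider: V_Th = V_CC·R_2/(R_1+R_2) = 20×18/138 = 2.61 V, R_Th = R_1‖R_2 = 15.7 kΩ.
Base-emitter loop: V_Th = I_B·R_Th + V_BE + (β+1)I_B·R_E, so I_B = (2.61 − 0.7) / (15.7 + 101×0.56) = 0.0264 mA.
I_C = β·I_B = 100×0.0264 = 2.64 mA, and I_E = (β+1)I_B = 2.67 mA.
V_CE = V_CC − I_C·R_C − I_E·R_E = 20 − 2.64×3.9 − 2.67×0.56 = 8.2 V.
V_CE = 8.2 V > 0.2 V confirms active-region operation.

I_C ≈ 2.6 mA, V_CE ≈ 8.2 V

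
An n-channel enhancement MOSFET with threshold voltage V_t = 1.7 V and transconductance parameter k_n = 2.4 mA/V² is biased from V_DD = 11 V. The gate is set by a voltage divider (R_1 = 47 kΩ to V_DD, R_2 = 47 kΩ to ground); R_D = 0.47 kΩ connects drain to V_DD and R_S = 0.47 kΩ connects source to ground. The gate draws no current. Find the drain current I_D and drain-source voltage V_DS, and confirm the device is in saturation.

V_G = V_DD·R_2/(R_1+R_2) = 11×47/94 = 5.5 V.
Assume saturation: I_D = (k_n/2)(V_GS − V_t)² with V_GS = V_G − I_D·R_S = 5.5 − 0.47·I_D.
Substituting gives 0.265·I_D² − 5.29·I_D + 17.3 = 0, with roots I_D = 4.14 or 15.8 mA.
The root I_D = 15.8 mA gives V_GS = -1.93 V ≤ V_t, so take I_D = 4.14 mA.
Then V_GS = 3.56 V and V_DS = V_DD − I_D(R_D+R_S) = 11 − 4.14×0.94 = 7.11 V.
Saturation requires V_DS ≥ V_GS − V_t = 1.86 V; 7.11 ≥ 1.86 ✓.

I_D ≈ 4.1 mA, V_DS ≈ 7.1 V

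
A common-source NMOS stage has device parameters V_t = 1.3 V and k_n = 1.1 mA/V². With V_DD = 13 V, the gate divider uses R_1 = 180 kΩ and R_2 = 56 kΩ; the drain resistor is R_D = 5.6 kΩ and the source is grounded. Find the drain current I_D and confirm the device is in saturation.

I_D ≈ 1.8 mA

V_G = V_DD·R_2/(R_1+R_2) = 13×56/236 = 3.08 V. With the source grounded, V_GS = V_G = 3.08 V.
Assume saturation: I_D = (k_n/2)(V_GS − V_t)² = (1.1/2)×(3.08 − 1.3)² = 0.55×1.78² = 1.75 mA.
V_DS = V_DD − I_D·R_D = 13 − 1.75×5.6 = 3.19 V.
Saturation requires V_DS ≥ V_GS − V_t = 1.78 V; 3.19 ≥ 1.78 ✓.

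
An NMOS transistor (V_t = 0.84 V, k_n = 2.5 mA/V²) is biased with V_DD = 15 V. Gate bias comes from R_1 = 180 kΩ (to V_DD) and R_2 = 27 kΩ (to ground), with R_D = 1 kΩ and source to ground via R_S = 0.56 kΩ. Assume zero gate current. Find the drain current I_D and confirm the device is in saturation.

I_D ≈ 0.68 mA

V_G = V_DD·R_2/(R_1+R_2) = 15×27/207 = 1.96 V.
Assume saturation: I_D = (k_n/2)(V_GS − V_t)² with V_GS = V_G − I_D·R_S = 1.96 − 0.56·I_D.
Substituting gives 0.392·I_D² − 2.56·I_D + 1.56 = 0, with roots I_D = 0.678 or 5.86 mA.
The root I_D = 5.86 mA gives V_GS = -1.33 V ≤ V_t, so take I_D = 0.678 mA.
Then V_GS = 1.58 V and V_DS = V_DD − I_D(R_D+R_S) = 15 − 0.678×1.56 = 13.9 V.
Saturation requires V_DS ≥ V_GS − V_t = 0.737 V; 13.9 ≥ 0.737 ✓.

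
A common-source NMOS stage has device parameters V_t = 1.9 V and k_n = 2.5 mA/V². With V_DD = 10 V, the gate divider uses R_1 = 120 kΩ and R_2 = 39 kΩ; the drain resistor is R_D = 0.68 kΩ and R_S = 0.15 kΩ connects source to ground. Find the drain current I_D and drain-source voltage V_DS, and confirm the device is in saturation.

V_G = V_DD·R_2/(R_1+R_2) = 10×39/159 = 2.45 V.
Assume saturation: I_D = (k_n/2)(V_GS − V_t)² with V_GS = V_G − I_D·R_S = 2.45 − 0.15·I_D.
Substituting gives 0.0281·I_D² − 1.21·I_D + 0.382 = 0, with roots I_D = 0.319 or 42.6 mA.
The root I_D = 42.6 mA gives V_GS = -3.94 V ≤ V_t, so take I_D = 0.319 mA.
Then V_GS = 2.41 V and V_DS = V_DD − I_D(R_D+R_S) = 10 − 0.319×0.83 = 9.74 V.
Saturation requires V_DS ≥ V_GS − V_t = 0.505 V; 9.74 ≥ 0.505 ✓.

I_D ≈ 0.32 mA, V_DS ≈ 9.7 V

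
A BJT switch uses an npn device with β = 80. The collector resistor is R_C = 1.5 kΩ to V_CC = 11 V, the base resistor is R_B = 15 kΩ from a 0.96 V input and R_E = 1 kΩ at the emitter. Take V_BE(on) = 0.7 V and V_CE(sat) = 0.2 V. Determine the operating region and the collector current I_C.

active; I_C ≈ 0.22 mA

Assume active. Base-emitter loop: I_B = (V_BB − V_BE)/(R_B + (β+1)R_E) = (0.96 − 0.7)/(15 + 81×1) = 0.00271 mA.
I_C = β·I_B = 80×0.00271 = 0.217 mA.
V_CE = V_CC − I_C·R_C − I_E·R_E = 11 − 0.217×1.5 − 0.219×1 = 10.5 V > V_CE(sat), so the active-region assumption holds.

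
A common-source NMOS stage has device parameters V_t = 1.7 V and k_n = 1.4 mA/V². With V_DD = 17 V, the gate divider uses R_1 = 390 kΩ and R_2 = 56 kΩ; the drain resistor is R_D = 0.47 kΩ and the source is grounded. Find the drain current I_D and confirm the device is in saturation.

I_D ≈ 0.13 mA

V_G = V_DD·R_2/(R_1+R_2) = 17×56/446 = 2.13 V. With the source grounded, V_GS = V_G = 2.13 V.
Assume saturation: I_D = (k_n/2)(V_GS − V_t)² = (1.4/2)×(2.13 − 1.7)² = 0.7×0.435² = 0.132 mA.
V_DS = V_DD − I_D·R_D = 17 − 0.132×0.47 = 16.9 V.
Saturation requires V_DS ≥ V_GS − V_t = 0.435 V; 16.9 ≥ 0.435 ✓.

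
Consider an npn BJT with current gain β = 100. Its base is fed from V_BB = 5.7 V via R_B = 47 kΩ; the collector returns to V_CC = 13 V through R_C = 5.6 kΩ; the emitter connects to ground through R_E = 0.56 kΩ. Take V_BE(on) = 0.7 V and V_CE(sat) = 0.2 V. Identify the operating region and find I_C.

Assume active: I_B = (5.7 − 0.7)/(47 + 101×0.56) = 0.0483 mA, I_C = β·I_B = 4.83 mA.
Then V_CE = 13 − 4.83×5.6 − 4.88×0.56 = -16.8 V < 0.2 V — the active assumption fails.
Re-solve with V_CE = 0.2 V. KCL at the emitter: V_E/R_E = (V_BB−0.7−V_E)/R_B + (V_CC−0.2−V_E)/R_C, giving V_E = 1.2 V.
I_C = (V_CC − 0.2 − V_E)/R_C = (12.8 − 1.2)/5.6 = 2.07 mA.
Check: I_B = (5 − 1.2)/47 = 0.0808 mA, and β·I_B = 8.08 mA > I_C, confirming saturation.

saturation; I_C ≈ 2.1 mA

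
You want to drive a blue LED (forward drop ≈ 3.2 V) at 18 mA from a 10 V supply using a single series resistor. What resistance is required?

R ≈ 0.38 kΩ

The resistor drops V_S − V_D = 10 − 3.2 = 6.8 V at 18 mA.
R = 6.8 V / 18 mA = 0.378 kΩ.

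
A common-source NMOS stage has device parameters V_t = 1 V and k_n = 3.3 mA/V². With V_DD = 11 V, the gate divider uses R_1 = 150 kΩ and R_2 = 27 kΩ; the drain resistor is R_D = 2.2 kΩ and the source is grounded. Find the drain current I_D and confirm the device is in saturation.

I_D ≈ 0.76 mA

V_G = V_DD·R_2/(R_1+R_2) = 11×27/177 = 1.68 V. With the source grounded, V_GS = V_G = 1.68 V.
Assume saturation: I_D = (k_n/2)(V_GS − V_t)² = (3.3/2)×(1.68 − 1)² = 1.65×0.678² = 0.758 mA.
V_DS = V_DD − I_D·R_D = 11 − 0.758×2.2 = 9.33 V.
Saturation requires V_DS ≥ V_GS − V_t = 0.678 V; 9.33 ≥ 0.678 ✓.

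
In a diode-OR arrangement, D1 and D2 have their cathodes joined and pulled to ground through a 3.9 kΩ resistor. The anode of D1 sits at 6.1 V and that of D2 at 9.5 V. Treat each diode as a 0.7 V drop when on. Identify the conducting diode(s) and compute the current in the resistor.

Assume both conduct. Then node N would need to be at both 6.1−0.7 = 5.4 V and 9.5−0.7 = 8.8 V, which is impossible.
Assume only D2 conducts: V_N = 9.5 − 0.7 = 8.8 V, so I_R = 8.8/3.9 = 2.26 mA.
Check D1: its anode-to-cathode voltage is 6.1 − 8.8 = -2.7 V < 0.7 V, so it is off. The assumption is consistent.

Only D2 conducts; I_R ≈ 2.3 mA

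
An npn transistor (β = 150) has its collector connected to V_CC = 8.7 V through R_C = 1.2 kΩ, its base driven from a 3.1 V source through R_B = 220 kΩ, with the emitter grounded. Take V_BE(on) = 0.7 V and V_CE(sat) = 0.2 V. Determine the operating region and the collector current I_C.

Assume active. Base-emitter loop: I_B = (V_BB − V_BE)/R_B = (3.1 − 0.7)/220 = 0.0109 mA.
I_C = β·I_B = 150×0.0109 = 1.64 mA.
V_CE = V_CC − I_C·R_C = 8.7 − 1.64×1.2 = 6.74 V > V_CE(sat), so the active-region assumption holds.

active; I_C ≈ 1.6 mA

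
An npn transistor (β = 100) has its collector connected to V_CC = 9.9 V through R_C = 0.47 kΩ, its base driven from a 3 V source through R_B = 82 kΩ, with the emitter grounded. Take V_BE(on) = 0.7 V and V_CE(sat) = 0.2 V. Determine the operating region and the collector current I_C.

Assume active. Base-emitter loop: I_B = (V_BB − V_BE)/R_B = (3 − 0.7)/82 = 0.028 mA.
I_C = β·I_B = 100×0.028 = 2.8 mA.
V_CE = V_CC − I_C·R_C = 9.9 − 2.8×0.47 = 8.58 V > V_CE(sat), so the active-region assumption holds.

active; I_C ≈ 2.8 mA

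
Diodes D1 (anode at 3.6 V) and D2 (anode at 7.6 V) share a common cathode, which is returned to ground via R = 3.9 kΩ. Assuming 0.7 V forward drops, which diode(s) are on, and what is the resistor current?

Assume both conduct. Then node N would need to be at both 3.6−0.7 = 2.9 V and 7.6−0.7 = 6.9 V, which is impossible.
Assume only D2 conducts: V_N = 7.6 − 0.7 = 6.9 V, so I_R = 6.9/3.9 = 1.77 mA.
Check D1: its anode-to-cathode voltage is 3.6 − 6.9 = -3.3 V < 0.7 V, so it is off. The assumption is consistent.

Only D2 conducts; I_R ≈ 1.8 mA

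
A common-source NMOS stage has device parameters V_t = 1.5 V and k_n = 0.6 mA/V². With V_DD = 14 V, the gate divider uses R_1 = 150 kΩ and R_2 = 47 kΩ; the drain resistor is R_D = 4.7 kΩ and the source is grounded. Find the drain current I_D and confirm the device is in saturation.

I_D ≈ 1 mA

V_G = V_DD·R_2/(R_1+R_2) = 14×47/197 = 3.34 V. With the source grounded, V_GS = V_G = 3.34 V.
Assume saturation: I_D = (k_n/2)(V_GS − V_t)² = (0.6/2)×(3.34 − 1.5)² = 0.3×1.84² = 1.02 mA.
V_DS = V_DD − I_D·R_D = 14 − 1.02×4.7 = 9.23 V.
Saturation requires V_DS ≥ V_GS − V_t = 1.84 V; 9.23 ≥ 1.84 ✓.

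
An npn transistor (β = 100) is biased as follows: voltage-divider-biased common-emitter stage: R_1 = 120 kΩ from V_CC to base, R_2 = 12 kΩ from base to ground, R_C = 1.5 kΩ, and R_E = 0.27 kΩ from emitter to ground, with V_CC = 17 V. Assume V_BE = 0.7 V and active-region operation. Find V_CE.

V_CE ≈ 13 V

Thevenize the base divider: V_Th = V_CC·R_2/(R_1+R_2) = 17×12/132 = 1.55 V, R_Th = R_1‖R_2 = 10.9 kΩ.
Base-emitter loop: V_Th = I_B·R_Th + V_BE + (β+1)I_B·R_E, so I_B = (1.55 − 0.7) / (10.9 + 101×0.27) = 0.0221 mA.
I_C = β·I_B = 100×0.0221 = 2.21 mA, and I_E = (β+1)I_B = 2.24 mA.
V_CE = V_CC − I_C·R_C − I_E·R_E = 17 − 2.21×1.5 − 2.24×0.27 = 13.1 V.
V_CE = 13.1 V > 0.2 V confirms active-region operation.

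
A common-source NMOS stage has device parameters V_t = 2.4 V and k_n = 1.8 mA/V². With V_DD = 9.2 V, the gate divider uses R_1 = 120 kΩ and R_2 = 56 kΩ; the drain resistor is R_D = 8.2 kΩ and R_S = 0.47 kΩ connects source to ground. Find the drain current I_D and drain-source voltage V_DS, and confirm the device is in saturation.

V_G = V_DD·R_2/(R_1+R_2) = 9.2×56/176 = 2.93 V.
Assume saturation: I_D = (k_n/2)(V_GS − V_t)² with V_GS = V_G − I_D·R_S = 2.93 − 0.47·I_D.
Substituting gives 0.199·I_D² − 1.45·I_D + 0.25 = 0, with roots I_D = 0.177 or 7.1 mA.
The root I_D = 7.1 mA gives V_GS = -0.408 V ≤ V_t, so take I_D = 0.177 mA.
Then V_GS = 2.84 V and V_DS = V_DD − I_D(R_D+R_S) = 9.2 − 0.177×8.67 = 7.66 V.
Saturation requires V_DS ≥ V_GS − V_t = 0.444 V; 7.66 ≥ 0.444 ✓.

I_D ≈ 0.18 mA, V_DS ≈ 7.7 V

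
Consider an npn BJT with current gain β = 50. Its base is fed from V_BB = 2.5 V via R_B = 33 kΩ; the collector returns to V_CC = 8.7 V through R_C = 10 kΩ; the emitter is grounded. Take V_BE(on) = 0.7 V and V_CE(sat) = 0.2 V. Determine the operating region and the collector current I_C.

Assume active: I_B = (2.5 − 0.7)/33 = 0.0545 mA, giving I_C = β·I_B = 2.73 mA.
But then V_CE = 8.7 − 2.73×10 = -18.6 V < V_CE(sat) = 0.2 V — impossible in the active region.
So the transistor is saturated. With V_CE = 0.2 V, I_C = (V_CC − 0.2)/R_C = 8.5/10 = 0.85 mA.
Check: β·I_B = 2.73 mA > I_C = 0.85 mA, confirming saturation.

saturation; I_C ≈ 0.85 mA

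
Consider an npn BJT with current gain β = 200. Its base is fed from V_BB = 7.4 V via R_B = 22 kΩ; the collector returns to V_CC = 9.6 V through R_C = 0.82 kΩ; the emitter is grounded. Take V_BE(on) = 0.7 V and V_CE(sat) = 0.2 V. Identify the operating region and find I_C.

Assume active: I_B = (7.4 − 0.7)/22 = 0.305 mA, giving I_C = β·I_B = 60.9 mA.
But then V_CE = 9.6 − 60.9×0.82 = -40.3 V < V_CE(sat) = 0.2 V — impossible in the active region.
So the transistor is saturated. With V_CE = 0.2 V, I_C = (V_CC − 0.2)/R_C = 9.4/0.82 = 11.5 mA.
Check: β·I_B = 60.9 mA > I_C = 11.5 mA, confirming saturation.

saturation; I_C ≈ 11 mA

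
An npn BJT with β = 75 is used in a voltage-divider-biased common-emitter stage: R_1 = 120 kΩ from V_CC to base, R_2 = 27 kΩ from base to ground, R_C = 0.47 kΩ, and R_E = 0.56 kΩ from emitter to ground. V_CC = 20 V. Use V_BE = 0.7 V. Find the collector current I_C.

Thevenize the base divider: V_Th = V_CC·R_2/(R_1+R_2) = 20×27/147 = 3.67 V, R_Th = R_1‖R_2 = 22 kΩ.
Base-emitter loop: V_Th = I_B·R_Th + V_BE + (β+1)I_B·R_E, so I_B = (3.67 − 0.7) / (22 + 76×0.56) = 0.046 mA.
I_C = β·I_B = 75×0.046 = 3.45 mA, and I_E = (β+1)I_B = 3.5 mA.
V_CE = V_CC − I_C·R_C − I_E·R_E = 20 − 3.45×0.47 − 3.5×0.56 = 16.4 V.
V_CE = 16.4 V > 0.2 V confirms active-region operation.

I_C ≈ 3.5 mA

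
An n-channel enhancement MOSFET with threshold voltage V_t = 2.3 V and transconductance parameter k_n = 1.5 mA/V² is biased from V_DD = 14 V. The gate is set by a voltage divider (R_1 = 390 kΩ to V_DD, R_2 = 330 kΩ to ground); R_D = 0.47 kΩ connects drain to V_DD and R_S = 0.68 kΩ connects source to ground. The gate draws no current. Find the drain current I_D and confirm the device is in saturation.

I_D ≈ 3.1 mA

V_G = V_DD·R_2/(R_1+R_2) = 14×330/720 = 6.42 V.
Assume saturation: I_D = (k_n/2)(V_GS − V_t)² with V_GS = V_G − I_D·R_S = 6.42 − 0.68·I_D.
Substituting gives 0.347·I_D² − 5.2·I_D + 12.7 = 0, with roots I_D = 3.08 or 11.9 mA.
The root I_D = 11.9 mA gives V_GS = -1.69 V ≤ V_t, so take I_D = 3.08 mA.
Then V_GS = 4.33 V and V_DS = V_DD − I_D(R_D+R_S) = 14 − 3.08×1.15 = 10.5 V.
Saturation requires V_DS ≥ V_GS − V_t = 2.03 V; 10.5 ≥ 2.03 ✓.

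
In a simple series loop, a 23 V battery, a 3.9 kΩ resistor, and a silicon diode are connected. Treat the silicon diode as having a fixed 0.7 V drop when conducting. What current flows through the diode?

KVL around the loop: 23 = V_D + I·R = 0.7 + I × 3.9 kΩ.
So I = (23 − 0.7) / 3.9 kΩ = 22.3 / 3.9 = 5.72 mA.

I ≈ 5.7 mA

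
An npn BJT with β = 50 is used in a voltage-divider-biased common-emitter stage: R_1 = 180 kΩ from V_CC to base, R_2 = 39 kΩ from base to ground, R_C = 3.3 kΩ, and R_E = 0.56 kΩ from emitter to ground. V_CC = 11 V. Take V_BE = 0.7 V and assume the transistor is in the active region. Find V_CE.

Thevenize the base divider: V_Th = V_CC·R_2/(R_1+R_2) = 11×39/219 = 1.96 V, R_Th = R_1‖R_2 = 32.1 kΩ.
Base-emitter loop: V_Th = I_B·R_Th + V_BE + (β+1)I_B·R_E, so I_B = (1.96 − 0.7) / (32.1 + 51×0.56) = 0.0208 mA.
I_C = β·I_B = 50×0.0208 = 1.04 mA, and I_E = (β+1)I_B = 1.06 mA.
V_CE = V_CC − I_C·R_C − I_E·R_E = 11 − 1.04×3.3 − 1.06×0.56 = 6.98 V.
V_CE = 6.98 V > 0.2 V confirms active-region operation.

V_CE ≈ 7 V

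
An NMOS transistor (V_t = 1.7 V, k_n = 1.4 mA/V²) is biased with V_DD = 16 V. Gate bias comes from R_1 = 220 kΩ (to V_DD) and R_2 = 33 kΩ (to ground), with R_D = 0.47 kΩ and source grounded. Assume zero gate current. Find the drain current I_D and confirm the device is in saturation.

I_D ≈ 0.1 mA

V_G = V_DD·R_2/(R_1+R_2) = 16×33/253 = 2.09 V. With the source grounded, V_GS = V_G = 2.09 V.
Assume saturation: I_D = (k_n/2)(V_GS − V_t)² = (1.4/2)×(2.09 − 1.7)² = 0.7×0.387² = 0.105 mA.
V_DS = V_DD − I_D·R_D = 16 − 0.105×0.47 = 16 V.
Saturation requires V_DS ≥ V_GS − V_t = 0.387 V; 16 ≥ 0.387 ✓.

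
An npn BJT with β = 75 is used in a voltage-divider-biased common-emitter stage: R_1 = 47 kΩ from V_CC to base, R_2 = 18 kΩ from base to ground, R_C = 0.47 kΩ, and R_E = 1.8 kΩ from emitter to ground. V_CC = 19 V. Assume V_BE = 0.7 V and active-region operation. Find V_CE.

Thevenize the base divider: V_Th = V_CC·R_2/(R_1+R_2) = 19×18/65 = 5.26 V, R_Th = R_1‖R_2 = 13 kΩ.
Base-emitter loop: V_Th = I_B·R_Th + V_BE + (β+1)I_B·R_E, so I_B = (5.26 − 0.7) / (13 + 76×1.8) = 0.0304 mA.
I_C = β·I_B = 75×0.0304 = 2.28 mA, and I_E = (β+1)I_B = 2.31 mA.
V_CE = V_CC − I_C·R_C − I_E·R_E = 19 − 2.28×0.47 − 2.31×1.8 = 13.8 V.
V_CE = 13.8 V > 0.2 V confirms active-region operation.

V_CE ≈ 14 V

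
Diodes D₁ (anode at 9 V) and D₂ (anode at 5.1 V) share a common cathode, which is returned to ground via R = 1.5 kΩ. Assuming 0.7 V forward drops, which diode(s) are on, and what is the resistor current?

Assume both conduct. Then node N would need to be at both 9−0.7 = 8.3 V and 5.1−0.7 = 4.4 V, which is impossible.
Assume only D₁ conducts: V_N = 9 − 0.7 = 8.3 V, so I_R = 8.3/1.5 = 5.53 mA.
Check D₂: its anode-to-cathode voltage is 5.1 − 8.3 = -3.2 V < 0.7 V, so it is off. The assumption is consistent.

Only D₁ conducts; I_R ≈ 5.5 mA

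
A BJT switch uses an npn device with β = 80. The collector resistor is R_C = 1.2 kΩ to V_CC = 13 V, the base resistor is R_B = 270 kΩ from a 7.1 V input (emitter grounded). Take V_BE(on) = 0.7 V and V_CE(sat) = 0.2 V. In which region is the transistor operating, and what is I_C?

active; I_C ≈ 1.9 mA

Assume active. Base-emitter loop: I_B = (V_BB − V_BE)/R_B = (7.1 − 0.7)/270 = 0.0237 mA.
I_C = β·I_B = 80×0.0237 = 1.9 mA.
V_CE = V_CC − I_C·R_C = 13 − 1.9×1.2 = 10.7 V > V_CE(sat), so the active-region assumption holds.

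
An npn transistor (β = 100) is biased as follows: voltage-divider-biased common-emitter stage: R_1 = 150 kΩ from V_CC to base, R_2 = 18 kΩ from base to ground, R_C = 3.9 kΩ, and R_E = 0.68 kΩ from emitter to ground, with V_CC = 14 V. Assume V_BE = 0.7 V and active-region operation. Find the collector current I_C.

I_C ≈ 0.94 mA

Thevenize the base divider: V_Th = V_CC·R_2/(R_1+R_2) = 14×18/168 = 1.5 V, R_Th = R_1‖R_2 = 16.1 kΩ.
Base-emitter loop: V_Th = I_B·R_Th + V_BE + (β+1)I_B·R_E, so I_B = (1.5 − 0.7) / (16.1 + 101×0.68) = 0.00944 mA.
I_C = β·I_B = 100×0.00944 = 0.944 mA, and I_E = (β+1)I_B = 0.953 mA.
V_CE = V_CC − I_C·R_C − I_E·R_E = 14 − 0.944×3.9 − 0.953×0.68 = 9.67 V.
V_CE = 9.67 V > 0.2 V confirms active-region operation.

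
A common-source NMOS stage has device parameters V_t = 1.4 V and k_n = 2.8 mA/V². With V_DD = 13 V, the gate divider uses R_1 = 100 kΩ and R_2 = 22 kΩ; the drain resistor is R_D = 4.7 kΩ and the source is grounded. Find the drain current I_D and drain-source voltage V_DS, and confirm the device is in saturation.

I_D ≈ 1.2 mA, V_DS ≈ 7.1 V

V_G = V_DD·R_2/(R_1+R_2) = 13×22/122 = 2.34 V. With the source grounded, V_GS = V_G = 2.34 V.
Assume saturation: I_D = (k_n/2)(V_GS − V_t)² = (2.8/2)×(2.34 − 1.4)² = 1.4×0.944² = 1.25 mA.
V_DS = V_DD − I_D·R_D = 13 − 1.25×4.7 = 7.13 V.
Saturation requires V_DS ≥ V_GS − V_t = 0.944 V; 7.13 ≥ 0.944 ✓.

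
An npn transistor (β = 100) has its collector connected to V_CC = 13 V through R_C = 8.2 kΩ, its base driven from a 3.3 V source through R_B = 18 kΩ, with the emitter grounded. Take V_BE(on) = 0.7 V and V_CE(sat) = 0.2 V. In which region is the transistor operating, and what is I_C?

saturation; I_C ≈ 1.6 mA

Assume active: I_B = (3.3 − 0.7)/18 = 0.144 mA, giving I_C = β·I_B = 14.4 mA.
But then V_CE = 13 − 14.4×8.2 = -105 V < V_CE(sat) = 0.2 V — impossible in the active region.
So the transistor is saturated. With V_CE = 0.2 V, I_C = (V_CC − 0.2)/R_C = 12.8/8.2 = 1.56 mA.
Check: β·I_B = 14.4 mA > I_C = 1.56 mA, confirming saturation.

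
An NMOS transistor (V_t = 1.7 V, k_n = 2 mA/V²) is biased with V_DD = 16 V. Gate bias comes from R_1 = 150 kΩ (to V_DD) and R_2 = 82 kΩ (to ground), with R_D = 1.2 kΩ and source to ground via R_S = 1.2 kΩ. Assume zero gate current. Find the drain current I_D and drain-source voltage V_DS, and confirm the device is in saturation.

I_D ≈ 2.1 mA, V_DS ≈ 11 V

V_G = V_DD·R_2/(R_1+R_2) = 16×82/232 = 5.66 V.
Assume saturation: I_D = (k_n/2)(V_GS − V_t)² with V_GS = V_G − I_D·R_S = 5.66 − 1.2·I_D.
Substituting gives 1.44·I_D² − 10.5·I_D + 15.6 = 0, with roots I_D = 2.09 or 5.2 mA.
The root I_D = 5.2 mA gives V_GS = -0.579 V ≤ V_t, so take I_D = 2.09 mA.
Then V_GS = 3.15 V and V_DS = V_DD − I_D(R_D+R_S) = 16 − 2.09×2.4 = 11 V.
Saturation requires V_DS ≥ V_GS − V_t = 1.45 V; 11 ≥ 1.45 ✓.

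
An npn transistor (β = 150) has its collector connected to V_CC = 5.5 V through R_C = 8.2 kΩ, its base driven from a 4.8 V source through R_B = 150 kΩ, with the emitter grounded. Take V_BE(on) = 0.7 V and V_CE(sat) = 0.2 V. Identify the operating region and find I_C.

saturation; I_C ≈ 0.65 mA

Assume active: I_B = (4.8 − 0.7)/150 = 0.0273 mA, giving I_C = β·I_B = 4.1 mA.
But then V_CE = 5.5 − 4.1×8.2 = -28.1 V < V_CE(sat) = 0.2 V — impossible in the active region.
So the transistor is saturated. With V_CE = 0.2 V, I_C = (V_CC − 0.2)/R_C = 5.3/8.2 = 0.646 mA.
Check: β·I_B = 4.1 mA > I_C = 0.646 mA, confirming saturation.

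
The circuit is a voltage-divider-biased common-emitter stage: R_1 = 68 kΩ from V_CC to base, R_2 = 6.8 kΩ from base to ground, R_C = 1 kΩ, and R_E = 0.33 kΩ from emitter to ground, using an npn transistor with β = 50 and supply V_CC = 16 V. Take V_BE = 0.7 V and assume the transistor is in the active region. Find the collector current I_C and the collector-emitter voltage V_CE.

I_C ≈ 1.6 mA, V_CE ≈ 14 V

Thevenize the base divider: V_Th = V_CC·R_2/(R_1+R_2) = 16×6.8/74.8 = 1.45 V, R_Th = R_1‖R_2 = 6.18 kΩ.
Base-emitter loop: V_Th = I_B·R_Th + V_BE + (β+1)I_B·R_E, so I_B = (1.45 − 0.7) / (6.18 + 51×0.33) = 0.0328 mA.
I_C = β·I_B = 50×0.0328 = 1.64 mA, and I_E = (β+1)I_B = 1.67 mA.
V_CE = V_CC − I_C·R_C − I_E·R_E = 16 − 1.64×1 − 1.67×0.33 = 13.8 V.
V_CE = 13.8 V > 0.2 V confirms active-region operation.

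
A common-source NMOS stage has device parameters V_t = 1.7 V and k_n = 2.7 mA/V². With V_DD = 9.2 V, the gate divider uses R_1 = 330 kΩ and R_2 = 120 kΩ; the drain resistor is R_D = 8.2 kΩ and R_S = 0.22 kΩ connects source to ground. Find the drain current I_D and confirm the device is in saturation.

I_D ≈ 0.54 mA

V_G = V_DD·R_2/(R_1+R_2) = 9.2×120/450 = 2.45 V.
Assume saturation: I_D = (k_n/2)(V_GS − V_t)² with V_GS = V_G − I_D·R_S = 2.45 − 0.22·I_D.
Substituting gives 0.0653·I_D² − 1.45·I_D + 0.766 = 0, with roots I_D = 0.543 or 21.6 mA.
The root I_D = 21.6 mA gives V_GS = -2.3 V ≤ V_t, so take I_D = 0.543 mA.
Then V_GS = 2.33 V and V_DS = V_DD − I_D(R_D+R_S) = 9.2 − 0.543×8.42 = 4.63 V.
Saturation requires V_DS ≥ V_GS − V_t = 0.634 V; 4.63 ≥ 0.634 ✓.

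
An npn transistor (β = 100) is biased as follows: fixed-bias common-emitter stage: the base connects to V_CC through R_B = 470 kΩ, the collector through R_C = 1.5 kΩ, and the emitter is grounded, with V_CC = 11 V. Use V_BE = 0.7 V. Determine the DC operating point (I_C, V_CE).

Base loop: V_CC = I_B·R_B + V_BE, so I_B = (11 − 0.7)/470 kΩ = 0.0219 mA.
In the active region I_C = β·I_B = 100 × 0.0219 = 2.19 mA.
Collector loop: V_CE = V_CC − I_C·R_C = 11 − 2.19×1.5 = 7.71 V.
Since V_CE = 7.71 V > V_CE(sat) ≈ 0.2 V, the transistor is in the active region as assumed.

I_C ≈ 2.2 mA, V_CE ≈ 7.7 V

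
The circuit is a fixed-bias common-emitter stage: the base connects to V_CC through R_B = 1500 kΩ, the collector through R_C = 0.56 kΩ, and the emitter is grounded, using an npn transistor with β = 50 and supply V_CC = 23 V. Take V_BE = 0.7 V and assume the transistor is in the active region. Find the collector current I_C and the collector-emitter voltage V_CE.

Base loop: V_CC = I_B·R_B + V_BE, so I_B = (23 − 0.7)/1500 kΩ = 0.0149 mA.
In the active region I_C = β·I_B = 50 × 0.0149 = 0.743 mA.
Collector loop: V_CE = V_CC − I_C·R_C = 23 − 0.743×0.56 = 22.6 V.
Since V_CE = 22.6 V > V_CE(sat) ≈ 0.2 V, the transistor is in the active region as assumed.

I_C ≈ 0.74 mA, V_CE ≈ 23 V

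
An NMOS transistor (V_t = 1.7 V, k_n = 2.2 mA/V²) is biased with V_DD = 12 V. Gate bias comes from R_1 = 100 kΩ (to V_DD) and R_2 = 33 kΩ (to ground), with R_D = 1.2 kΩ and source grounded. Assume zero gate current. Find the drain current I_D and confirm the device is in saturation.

I_D ≈ 1.8 mA

V_G = V_DD·R_2/(R_1+R_2) = 12×33/133 = 2.98 V. With the source grounded, V_GS = V_G = 2.98 V.
Assume saturation: I_D = (k_n/2)(V_GS − V_t)² = (2.2/2)×(2.98 − 1.7)² = 1.1×1.28² = 1.8 mA.
V_DS = V_DD − I_D·R_D = 12 − 1.8×1.2 = 9.85 V.
Saturation requires V_DS ≥ V_GS − V_t = 1.28 V; 9.85 ≥ 1.28 ✓.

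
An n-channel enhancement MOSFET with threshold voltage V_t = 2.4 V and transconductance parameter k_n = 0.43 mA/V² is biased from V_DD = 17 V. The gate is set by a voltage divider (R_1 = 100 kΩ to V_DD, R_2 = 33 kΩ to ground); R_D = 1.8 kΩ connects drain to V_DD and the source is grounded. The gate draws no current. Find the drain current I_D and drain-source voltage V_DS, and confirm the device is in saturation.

V_G = V_DD·R_2/(R_1+R_2) = 17×33/133 = 4.22 V. With the source grounded, V_GS = V_G = 4.22 V.
Assume saturation: I_D = (k_n/2)(V_GS − V_t)² = (0.43/2)×(4.22 − 2.4)² = 0.215×1.82² = 0.711 mA.
V_DS = V_DD − I_D·R_D = 17 − 0.711×1.8 = 15.7 V.
Saturation requires V_DS ≥ V_GS − V_t = 1.82 V; 15.7 ≥ 1.82 ✓.

I_D ≈ 0.71 mA, V_DS ≈ 16 V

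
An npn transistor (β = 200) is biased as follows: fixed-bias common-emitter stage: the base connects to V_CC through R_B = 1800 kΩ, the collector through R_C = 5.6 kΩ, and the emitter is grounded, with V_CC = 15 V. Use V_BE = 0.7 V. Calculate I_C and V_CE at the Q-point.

Base loop: V_CC = I_B·R_B + V_BE, so I_B = (15 − 0.7)/1800 kΩ = 0.00794 mA.
In the active region I_C = β·I_B = 200 × 0.00794 = 1.59 mA.
Collector loop: V_CE = V_CC − I_C·R_C = 15 − 1.59×5.6 = 6.1 V.
Since V_CE = 6.1 V > V_CE(sat) ≈ 0.2 V, the transistor is in the active region as assumed.

I_C ≈ 1.6 mA, V_CE ≈ 6.1 V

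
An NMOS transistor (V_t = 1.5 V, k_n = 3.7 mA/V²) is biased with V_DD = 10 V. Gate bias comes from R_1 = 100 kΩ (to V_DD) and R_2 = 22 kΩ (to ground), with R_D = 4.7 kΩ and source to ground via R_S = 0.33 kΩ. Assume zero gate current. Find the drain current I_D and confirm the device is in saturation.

I_D ≈ 0.13 mA

V_G = V_DD·R_2/(R_1+R_2) = 10×22/122 = 1.8 V.
Assume saturation: I_D = (k_n/2)(V_GS − V_t)² with V_GS = V_G − I_D·R_S = 1.8 − 0.33·I_D.
Substituting gives 0.201·I_D² − 1.37·I_D + 0.17 = 0, with roots I_D = 0.127 or 6.68 mA.
The root I_D = 6.68 mA gives V_GS = -0.4 V ≤ V_t, so take I_D = 0.127 mA.
Then V_GS = 1.76 V and V_DS = V_DD − I_D(R_D+R_S) = 10 − 0.127×5.03 = 9.36 V.
Saturation requires V_DS ≥ V_GS − V_t = 0.262 V; 9.36 ≥ 0.262 ✓.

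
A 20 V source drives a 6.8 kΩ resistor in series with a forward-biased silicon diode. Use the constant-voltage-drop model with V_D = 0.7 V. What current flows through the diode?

KVL around the loop: 20 = V_D + I·R = 0.7 + I × 6.8 kΩ.
So I = (20 − 0.7) / 6.8 kΩ = 19.3 / 6.8 = 2.84 mA.

I ≈ 2.8 mA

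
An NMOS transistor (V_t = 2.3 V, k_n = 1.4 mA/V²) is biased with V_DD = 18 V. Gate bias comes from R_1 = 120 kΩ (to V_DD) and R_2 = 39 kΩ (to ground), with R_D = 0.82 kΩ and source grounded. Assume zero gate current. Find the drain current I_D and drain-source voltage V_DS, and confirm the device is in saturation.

V_G = V_DD·R_2/(R_1+R_2) = 18×39/159 = 4.42 V. With the source grounded, V_GS = V_G = 4.42 V.
Assume saturation: I_D = (k_n/2)(V_GS − V_t)² = (1.4/2)×(4.42 − 2.3)² = 0.7×2.12² = 3.13 mA.
V_DS = V_DD − I_D·R_D = 18 − 3.13×0.82 = 15.4 V.
Saturation requires V_DS ≥ V_GS − V_t = 2.12 V; 15.4 ≥ 2.12 ✓.

I_D ≈ 3.1 mA, V_DS ≈ 15 V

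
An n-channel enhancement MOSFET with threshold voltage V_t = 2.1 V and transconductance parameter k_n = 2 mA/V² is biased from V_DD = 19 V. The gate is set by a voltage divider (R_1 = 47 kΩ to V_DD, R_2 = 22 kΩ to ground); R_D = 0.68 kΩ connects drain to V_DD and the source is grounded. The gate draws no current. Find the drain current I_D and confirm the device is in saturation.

I_D ≈ 16 mA

V_G = V_DD·R_2/(R_1+R_2) = 19×22/69 = 6.06 V. With the source grounded, V_GS = V_G = 6.06 V.
Assume saturation: I_D = (k_n/2)(V_GS − V_t)² = (2/2)×(6.06 − 2.1)² = 1×3.96² = 15.7 mA.
V_DS = V_DD − I_D·R_D = 19 − 15.7×0.68 = 8.35 V.
Saturation requires V_DS ≥ V_GS − V_t = 3.96 V; 8.35 ≥ 3.96 ✓.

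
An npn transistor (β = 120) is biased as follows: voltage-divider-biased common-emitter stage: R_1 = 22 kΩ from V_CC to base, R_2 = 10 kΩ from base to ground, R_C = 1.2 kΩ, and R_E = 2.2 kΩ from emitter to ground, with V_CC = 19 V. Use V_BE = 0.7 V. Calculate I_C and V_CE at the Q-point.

Thevenize the base divider: V_Th = V_CC·R_2/(R_1+R_2) = 19×10/32 = 5.94 V, R_Th = R_1‖R_2 = 6.88 kΩ.
Base-emitter loop: V_Th = I_B·R_Th + V_BE + (β+1)I_B·R_E, so I_B = (5.94 − 0.7) / (6.88 + 121×2.2) = 0.0192 mA.
I_C = β·I_B = 120×0.0192 = 2.3 mA, and I_E = (β+1)I_B = 2.32 mA.
V_CE = V_CC − I_C·R_C − I_E·R_E = 19 − 2.3×1.2 − 2.32×2.2 = 11.1 V.
V_CE = 11.1 V > 0.2 V confirms active-region operation.

I_C ≈ 2.3 mA, V_CE ≈ 11 V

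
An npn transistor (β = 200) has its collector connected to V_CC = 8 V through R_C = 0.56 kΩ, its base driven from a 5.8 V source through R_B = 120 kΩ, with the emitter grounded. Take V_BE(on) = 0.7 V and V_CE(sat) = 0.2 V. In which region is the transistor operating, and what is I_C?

active; I_C ≈ 8.5 mA

Assume active. Base-emitter loop: I_B = (V_BB − V_BE)/R_B = (5.8 − 0.7)/120 = 0.0425 mA.
I_C = β·I_B = 200×0.0425 = 8.5 mA.
V_CE = V_CC − I_C·R_C = 8 − 8.5×0.56 = 3.24 V > V_CE(sat), so the active-region assumption holds.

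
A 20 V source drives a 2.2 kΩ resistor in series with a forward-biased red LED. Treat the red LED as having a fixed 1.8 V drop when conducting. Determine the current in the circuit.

I ≈ 8.3 mA

KVL around the loop: 20 = V_D + I·R = 1.8 + I × 2.2 kΩ.
So I = (20 − 1.8) / 2.2 kΩ = 18.2 / 2.2 = 8.27 mA.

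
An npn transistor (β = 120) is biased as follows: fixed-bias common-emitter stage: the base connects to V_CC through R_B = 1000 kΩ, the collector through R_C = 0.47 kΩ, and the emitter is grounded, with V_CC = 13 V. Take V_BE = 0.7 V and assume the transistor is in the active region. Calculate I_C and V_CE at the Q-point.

Base loop: V_CC = I_B·R_B + V_BE, so I_B = (13 − 0.7)/1000 kΩ = 0.0123 mA.
In the active region I_C = β·I_B = 120 × 0.0123 = 1.48 mA.
Collector loop: V_CE = V_CC − I_C·R_C = 13 − 1.48×0.47 = 12.3 V.
Since V_CE = 12.3 V > V_CE(sat) ≈ 0.2 V, the transistor is in the active region as assumed.

I_C ≈ 1.5 mA, V_CE ≈ 12 V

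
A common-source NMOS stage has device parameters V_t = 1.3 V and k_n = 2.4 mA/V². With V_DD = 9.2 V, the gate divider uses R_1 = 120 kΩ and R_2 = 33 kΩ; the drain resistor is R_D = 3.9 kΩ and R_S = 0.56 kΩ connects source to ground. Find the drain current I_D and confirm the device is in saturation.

I_D ≈ 0.31 mA

V_G = V_DD·R_2/(R_1+R_2) = 9.2×33/153 = 1.98 V.
Assume saturation: I_D = (k_n/2)(V_GS − V_t)² with V_GS = V_G − I_D·R_S = 1.98 − 0.56·I_D.
Substituting gives 0.376·I_D² − 1.92·I_D + 0.562 = 0, with roots I_D = 0.312 or 4.79 mA.
The root I_D = 4.79 mA gives V_GS = -0.698 V ≤ V_t, so take I_D = 0.312 mA.
Then V_GS = 1.81 V and V_DS = V_DD − I_D(R_D+R_S) = 9.2 − 0.312×4.46 = 7.81 V.
Saturation requires V_DS ≥ V_GS − V_t = 0.51 V; 7.81 ≥ 0.51 ✓.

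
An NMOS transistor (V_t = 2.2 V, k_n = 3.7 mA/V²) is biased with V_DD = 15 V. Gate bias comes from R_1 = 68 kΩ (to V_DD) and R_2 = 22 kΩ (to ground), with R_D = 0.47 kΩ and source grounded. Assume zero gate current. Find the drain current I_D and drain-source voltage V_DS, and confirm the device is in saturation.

I_D ≈ 4 mA, V_DS ≈ 13 V

V_G = V_DD·R_2/(R_1+R_2) = 15×22/90 = 3.67 V. With the source grounded, V_GS = V_G = 3.67 V.
Assume saturation: I_D = (k_n/2)(V_GS − V_t)² = (3.7/2)×(3.67 − 2.2)² = 1.85×1.47² = 3.98 mA.
V_DS = V_DD − I_D·R_D = 15 − 3.98×0.47 = 13.1 V.
Saturation requires V_DS ≥ V_GS − V_t = 1.47 V; 13.1 ≥ 1.47 ✓.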